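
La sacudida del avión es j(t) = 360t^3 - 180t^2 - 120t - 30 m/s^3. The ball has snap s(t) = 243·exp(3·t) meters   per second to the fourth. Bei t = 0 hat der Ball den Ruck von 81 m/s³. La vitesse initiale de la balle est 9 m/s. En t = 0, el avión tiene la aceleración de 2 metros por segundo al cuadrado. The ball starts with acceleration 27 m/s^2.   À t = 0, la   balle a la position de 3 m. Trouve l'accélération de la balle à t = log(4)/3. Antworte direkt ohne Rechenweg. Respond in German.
Die Antwort ist 108.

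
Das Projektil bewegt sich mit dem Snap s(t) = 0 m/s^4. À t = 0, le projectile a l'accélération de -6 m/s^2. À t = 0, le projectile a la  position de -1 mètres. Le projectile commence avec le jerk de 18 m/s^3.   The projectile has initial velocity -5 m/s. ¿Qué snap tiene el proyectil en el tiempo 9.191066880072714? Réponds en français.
Nous avons le snap s(t) = 0. En substituant t = 9.191066880072714: s(9.191066880072714) = 0.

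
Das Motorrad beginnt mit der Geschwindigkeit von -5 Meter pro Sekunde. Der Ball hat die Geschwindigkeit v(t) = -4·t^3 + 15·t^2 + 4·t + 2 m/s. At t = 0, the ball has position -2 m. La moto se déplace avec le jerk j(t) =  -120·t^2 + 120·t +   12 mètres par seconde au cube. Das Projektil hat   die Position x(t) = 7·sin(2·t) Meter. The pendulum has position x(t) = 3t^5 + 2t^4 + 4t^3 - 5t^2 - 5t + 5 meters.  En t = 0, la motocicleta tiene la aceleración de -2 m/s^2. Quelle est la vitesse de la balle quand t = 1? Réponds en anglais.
From the given velocity equation v(t) = -4·t^3 + 15·t^2 + 4·t + 2, we substitute t = 1 to get v = 17.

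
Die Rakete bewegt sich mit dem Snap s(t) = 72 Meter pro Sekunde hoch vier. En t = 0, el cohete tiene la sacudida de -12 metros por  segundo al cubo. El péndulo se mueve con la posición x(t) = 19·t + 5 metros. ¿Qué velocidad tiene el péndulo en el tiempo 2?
Para resolver esto, necesitamos tomar 1 derivada de nuestra ecuación de la posición x(t) = 19·t + 5. Tomando d/dt de x(t), encontramos v(t) = 19. Usando v(t) = 19 y sustituyendo t = 2, encontramos v = 19.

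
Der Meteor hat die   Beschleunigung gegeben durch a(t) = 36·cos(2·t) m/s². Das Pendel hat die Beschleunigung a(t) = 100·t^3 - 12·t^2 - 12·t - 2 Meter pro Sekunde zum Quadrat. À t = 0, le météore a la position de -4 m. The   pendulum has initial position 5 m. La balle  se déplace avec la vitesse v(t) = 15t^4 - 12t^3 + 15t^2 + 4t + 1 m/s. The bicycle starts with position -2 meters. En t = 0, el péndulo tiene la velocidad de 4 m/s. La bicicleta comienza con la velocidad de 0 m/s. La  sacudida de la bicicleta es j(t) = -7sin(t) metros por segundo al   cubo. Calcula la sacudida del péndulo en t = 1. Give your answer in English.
To solve this, we need to take 1 derivative of our acceleration equation a(t) = 100·t^3 - 12·t^2 - 12·t - 2. Taking d/dt of a(t), we find j(t) = 300·t^2 - 24·t - 12. Using j(t) = 300·t^2 - 24·t - 12 and substituting t = 1, we find j = 264.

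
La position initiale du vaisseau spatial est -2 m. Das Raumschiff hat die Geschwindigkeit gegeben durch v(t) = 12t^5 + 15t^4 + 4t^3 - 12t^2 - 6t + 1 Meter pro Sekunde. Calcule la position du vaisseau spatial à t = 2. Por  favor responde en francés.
Pour résoudre ceci, nous devons prendre 1 intégrale de notre équation de la vitesse v(t) = 12·t^5 + 15·t^4 + 4·t^3 - 12·t^2 - 6·t + 1. L'intégrale de la vitesse, avec x(0) = -2, donne la position: x(t) = 2·t^6 + 3·t^5 + t^4 - 4·t^3 - 3·t^2 + t - 2. De l'équation de la position x(t) = 2·t^6 + 3·t^5 + t^4 - 4·t^3 - 3·t^2 + t - 2, nous substituons t = 2 pour obtenir x = 196.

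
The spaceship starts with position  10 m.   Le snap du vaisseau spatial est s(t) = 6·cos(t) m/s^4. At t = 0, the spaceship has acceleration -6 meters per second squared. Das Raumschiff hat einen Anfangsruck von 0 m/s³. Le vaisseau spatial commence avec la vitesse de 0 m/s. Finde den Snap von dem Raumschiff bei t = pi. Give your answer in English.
From the given snap equation s(t) = 6·cos(t), we substitute t = pi to get s = -6.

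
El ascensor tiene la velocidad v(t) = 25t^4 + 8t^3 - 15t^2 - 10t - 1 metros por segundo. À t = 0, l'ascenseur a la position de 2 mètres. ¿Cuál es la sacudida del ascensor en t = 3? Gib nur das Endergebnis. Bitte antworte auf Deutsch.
j(3) = 2814.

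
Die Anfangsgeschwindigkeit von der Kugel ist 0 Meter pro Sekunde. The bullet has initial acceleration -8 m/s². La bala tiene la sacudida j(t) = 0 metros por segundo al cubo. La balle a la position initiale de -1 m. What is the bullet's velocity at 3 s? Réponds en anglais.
We must find the integral of our jerk equation j(t) = 0 2 times. The antiderivative of jerk is acceleration. Using a(0) = -8, we get a(t) = -8. Finding the integral of a(t) and using v(0) = 0: v(t) = -8·t. Using v(t) = -8·t and substituting t = 3, we find v = -24.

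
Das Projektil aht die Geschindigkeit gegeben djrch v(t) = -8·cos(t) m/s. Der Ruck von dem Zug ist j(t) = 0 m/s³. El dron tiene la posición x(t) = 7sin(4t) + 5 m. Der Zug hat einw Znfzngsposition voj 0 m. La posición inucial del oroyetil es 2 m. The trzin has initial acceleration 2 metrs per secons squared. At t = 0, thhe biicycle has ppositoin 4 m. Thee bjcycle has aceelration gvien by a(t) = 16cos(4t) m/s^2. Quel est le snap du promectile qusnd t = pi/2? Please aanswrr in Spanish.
Para resolver esto, necesitamos tomar 3 derivadas de nuestra ecuación de la velocidad v(t) = -8·cos(t). Derivando la velocidad, obtenemos la aceleración: a(t) = 8·sin(t). Tomando d/dt de a(t), encontramos j(t) = 8·cos(t). Derivando la sacudida, obtenemos el snap: s(t) = -8·sin(t). Usando s(t) = -8·sin(t) y sustituyendo t = pi/2, encontramos s = -8.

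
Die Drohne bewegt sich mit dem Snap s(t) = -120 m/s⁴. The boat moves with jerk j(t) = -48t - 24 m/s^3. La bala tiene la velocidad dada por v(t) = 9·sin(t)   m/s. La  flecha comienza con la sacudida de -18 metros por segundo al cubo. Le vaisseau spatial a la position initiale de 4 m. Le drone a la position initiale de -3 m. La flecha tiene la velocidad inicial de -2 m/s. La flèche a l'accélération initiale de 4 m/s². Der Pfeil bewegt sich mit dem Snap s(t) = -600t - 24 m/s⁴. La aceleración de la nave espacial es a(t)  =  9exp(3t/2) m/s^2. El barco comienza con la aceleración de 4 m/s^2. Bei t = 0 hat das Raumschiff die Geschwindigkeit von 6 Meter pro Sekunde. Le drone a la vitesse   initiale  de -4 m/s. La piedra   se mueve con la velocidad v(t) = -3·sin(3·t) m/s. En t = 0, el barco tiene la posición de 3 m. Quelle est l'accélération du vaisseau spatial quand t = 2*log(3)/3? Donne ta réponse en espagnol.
Usando a(t) = 9·exp(3·t/2) y sustituyendo t = 2*log(3)/3, encontramos a = 27.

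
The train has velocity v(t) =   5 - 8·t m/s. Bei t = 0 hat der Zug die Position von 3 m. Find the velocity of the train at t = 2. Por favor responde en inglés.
Using v(t) = 5 - 8·t and substituting t = 2, we find v = -11.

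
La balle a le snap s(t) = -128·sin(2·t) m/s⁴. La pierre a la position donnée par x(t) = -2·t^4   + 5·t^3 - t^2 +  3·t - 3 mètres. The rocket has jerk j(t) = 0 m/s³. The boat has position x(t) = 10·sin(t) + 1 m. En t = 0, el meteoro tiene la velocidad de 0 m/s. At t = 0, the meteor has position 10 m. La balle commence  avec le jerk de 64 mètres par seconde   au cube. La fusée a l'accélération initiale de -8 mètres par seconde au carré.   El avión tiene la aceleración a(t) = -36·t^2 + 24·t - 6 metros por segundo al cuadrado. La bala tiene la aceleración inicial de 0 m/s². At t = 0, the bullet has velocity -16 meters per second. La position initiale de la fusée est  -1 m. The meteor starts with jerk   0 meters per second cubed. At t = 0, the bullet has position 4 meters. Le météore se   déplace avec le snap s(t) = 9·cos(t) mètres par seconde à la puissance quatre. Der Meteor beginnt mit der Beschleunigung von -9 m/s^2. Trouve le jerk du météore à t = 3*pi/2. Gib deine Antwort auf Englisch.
We must find the integral of our snap equation s(t) = 9·cos(t) 1 time. The integral of snap is jerk. Using j(0) = 0, we get j(t) = 9·sin(t). We have jerk j(t) = 9·sin(t). Substituting t = 3*pi/2: j(3*pi/2) = -9.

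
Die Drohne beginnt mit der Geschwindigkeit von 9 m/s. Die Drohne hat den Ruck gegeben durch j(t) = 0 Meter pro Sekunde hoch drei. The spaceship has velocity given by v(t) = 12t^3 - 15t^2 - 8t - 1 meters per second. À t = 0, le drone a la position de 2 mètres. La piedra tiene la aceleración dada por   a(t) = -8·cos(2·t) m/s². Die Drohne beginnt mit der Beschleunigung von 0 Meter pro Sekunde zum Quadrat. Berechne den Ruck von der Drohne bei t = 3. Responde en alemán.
Aus der Gleichung für den Ruck j(t) = 0, setzen wir t = 3 ein und erhalten j = 0.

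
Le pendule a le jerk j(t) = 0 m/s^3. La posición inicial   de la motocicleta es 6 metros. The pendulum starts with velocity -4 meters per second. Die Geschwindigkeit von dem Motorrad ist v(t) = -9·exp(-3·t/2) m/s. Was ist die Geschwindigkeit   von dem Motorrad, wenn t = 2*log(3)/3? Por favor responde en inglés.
Using v(t) = -9·exp(-3·t/2) and substituting t = 2*log(3)/3, we find v = -3.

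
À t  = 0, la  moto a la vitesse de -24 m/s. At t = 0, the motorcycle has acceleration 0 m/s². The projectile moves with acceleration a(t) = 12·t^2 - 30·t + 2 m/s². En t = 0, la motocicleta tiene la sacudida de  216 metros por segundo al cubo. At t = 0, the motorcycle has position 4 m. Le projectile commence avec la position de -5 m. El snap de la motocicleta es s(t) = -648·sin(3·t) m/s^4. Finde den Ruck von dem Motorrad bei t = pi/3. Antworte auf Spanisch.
Partiendo del snap s(t) = -648·sin(3·t), tomamos 1 antiderivada. Tomando ∫s(t)dt y aplicando j(0) = 216, encontramos j(t) = 216·cos(3·t). De la ecuación de la sacudida j(t) = 216·cos(3·t), sustituimos t = pi/3 para obtener j = -216.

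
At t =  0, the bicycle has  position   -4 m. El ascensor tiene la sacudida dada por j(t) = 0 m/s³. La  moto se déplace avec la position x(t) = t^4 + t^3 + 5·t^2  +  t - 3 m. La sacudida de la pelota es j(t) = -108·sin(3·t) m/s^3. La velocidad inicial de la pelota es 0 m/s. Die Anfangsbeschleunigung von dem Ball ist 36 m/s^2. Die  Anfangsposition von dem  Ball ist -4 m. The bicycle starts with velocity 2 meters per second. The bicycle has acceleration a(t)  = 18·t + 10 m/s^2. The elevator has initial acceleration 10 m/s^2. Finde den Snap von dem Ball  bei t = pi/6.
Um dies zu lösen, müssen wir 1 Ableitung unserer Gleichung für den Ruck j(t) = -108·sin(3·t) nehmen. Mit d/dt von j(t) finden wir s(t) = -324·cos(3·t). Aus der Gleichung für den Snap s(t) = -324·cos(3·t), setzen wir t = pi/6 ein und erhalten s = 0.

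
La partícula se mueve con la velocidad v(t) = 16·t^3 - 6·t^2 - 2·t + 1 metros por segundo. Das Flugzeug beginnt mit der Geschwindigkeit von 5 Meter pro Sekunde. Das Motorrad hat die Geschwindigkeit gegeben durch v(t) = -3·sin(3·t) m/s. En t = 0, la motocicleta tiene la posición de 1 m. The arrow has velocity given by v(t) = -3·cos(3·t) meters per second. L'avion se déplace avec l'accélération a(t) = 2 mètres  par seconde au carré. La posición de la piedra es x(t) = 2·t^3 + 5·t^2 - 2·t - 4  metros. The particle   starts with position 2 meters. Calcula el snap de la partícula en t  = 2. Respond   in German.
Ausgehend von der Geschwindigkeit v(t) = 16·t^3 - 6·t^2 - 2·t + 1, nehmen wir 3 Ableitungen. Mit d/dt von v(t) finden wir a(t) = 48·t^2 - 12·t - 2. Durch Ableiten von der Beschleunigung erhalten wir den Ruck: j(t) = 96·t - 12. Mit d/dt von j(t) finden wir s(t) = 96. Aus der Gleichung für den Snap s(t) = 96, setzen wir t = 2 ein und erhalten s = 96.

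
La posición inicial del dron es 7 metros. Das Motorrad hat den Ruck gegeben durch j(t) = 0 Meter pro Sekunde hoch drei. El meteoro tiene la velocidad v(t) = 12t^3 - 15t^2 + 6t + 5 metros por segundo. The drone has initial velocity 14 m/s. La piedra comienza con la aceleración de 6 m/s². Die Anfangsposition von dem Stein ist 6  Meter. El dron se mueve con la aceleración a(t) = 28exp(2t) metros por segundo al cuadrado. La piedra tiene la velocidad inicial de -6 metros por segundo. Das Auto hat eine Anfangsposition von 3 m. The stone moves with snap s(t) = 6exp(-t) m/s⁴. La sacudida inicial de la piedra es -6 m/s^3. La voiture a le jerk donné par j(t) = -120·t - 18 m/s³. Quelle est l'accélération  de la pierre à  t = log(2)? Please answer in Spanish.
Necesitamos integrar nuestra ecuación del snap s(t) = 6·exp(-t) 2 veces. La antiderivada del snap es la sacudida. Usando j(0) = -6, obtenemos j(t) = -6·exp(-t). La antiderivada de la sacudida, con a(0) = 6, da la aceleración: a(t) = 6·exp(-t). De la ecuación de la aceleración a(t) = 6·exp(-t), sustituimos t = log(2) para obtener a = 3.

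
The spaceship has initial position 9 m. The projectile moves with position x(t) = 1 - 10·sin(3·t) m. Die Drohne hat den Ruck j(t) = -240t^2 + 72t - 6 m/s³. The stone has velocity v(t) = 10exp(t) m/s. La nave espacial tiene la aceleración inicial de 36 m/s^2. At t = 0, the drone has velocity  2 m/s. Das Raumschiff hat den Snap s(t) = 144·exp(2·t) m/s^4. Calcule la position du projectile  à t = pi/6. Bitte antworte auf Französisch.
En utilisant x(t) = 1 - 10·sin(3·t) et en substituant t = pi/6, nous trouvons x = -9.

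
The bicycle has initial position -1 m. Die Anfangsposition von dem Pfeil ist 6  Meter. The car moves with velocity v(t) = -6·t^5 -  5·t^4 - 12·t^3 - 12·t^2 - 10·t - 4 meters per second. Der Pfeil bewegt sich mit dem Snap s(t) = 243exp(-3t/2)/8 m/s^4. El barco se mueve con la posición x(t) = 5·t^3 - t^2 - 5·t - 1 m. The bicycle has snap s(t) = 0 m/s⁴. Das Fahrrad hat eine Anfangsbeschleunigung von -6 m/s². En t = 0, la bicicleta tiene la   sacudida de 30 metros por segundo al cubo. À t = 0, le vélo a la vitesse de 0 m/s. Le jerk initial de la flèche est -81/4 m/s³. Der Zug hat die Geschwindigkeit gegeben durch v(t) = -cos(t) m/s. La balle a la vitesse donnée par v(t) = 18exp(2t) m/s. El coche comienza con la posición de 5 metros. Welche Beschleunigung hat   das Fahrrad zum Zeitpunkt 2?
Wir müssen unsere Gleichung für den Snap s(t) = 0 2-mal integrieren. Die Stammfunktion von dem Snap, mit j(0) = 30, ergibt den Ruck: j(t) = 30. Die Stammfunktion von dem Ruck, mit a(0) = -6, ergibt die Beschleunigung: a(t) = 30·t - 6. Aus der Gleichung für die Beschleunigung a(t) = 30·t - 6, setzen wir t = 2 ein und erhalten a = 54.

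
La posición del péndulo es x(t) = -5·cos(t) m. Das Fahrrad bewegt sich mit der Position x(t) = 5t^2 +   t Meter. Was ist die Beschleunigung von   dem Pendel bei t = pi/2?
Ausgehend von der Position x(t) = -5·cos(t), nehmen wir 2 Ableitungen. Durch Ableiten von der Position erhalten wir die Geschwindigkeit: v(t) = 5·sin(t). Durch Ableiten von der Geschwindigkeit erhalten wir die Beschleunigung: a(t) = 5·cos(t). Aus der Gleichung für die Beschleunigung a(t) = 5·cos(t), setzen wir t = pi/2 ein und erhalten a = 0.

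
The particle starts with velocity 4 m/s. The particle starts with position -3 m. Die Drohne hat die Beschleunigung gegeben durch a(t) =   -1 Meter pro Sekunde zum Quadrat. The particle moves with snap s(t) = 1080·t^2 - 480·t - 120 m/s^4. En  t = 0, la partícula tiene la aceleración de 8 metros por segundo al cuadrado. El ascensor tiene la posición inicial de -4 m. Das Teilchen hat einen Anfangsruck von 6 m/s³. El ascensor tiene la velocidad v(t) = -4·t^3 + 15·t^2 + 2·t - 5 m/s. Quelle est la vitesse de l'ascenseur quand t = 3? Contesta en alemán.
Wir haben die Geschwindigkeit v(t) = -4·t^3 + 15·t^2 + 2·t - 5. Durch Einsetzen von t = 3: v(3) = 28.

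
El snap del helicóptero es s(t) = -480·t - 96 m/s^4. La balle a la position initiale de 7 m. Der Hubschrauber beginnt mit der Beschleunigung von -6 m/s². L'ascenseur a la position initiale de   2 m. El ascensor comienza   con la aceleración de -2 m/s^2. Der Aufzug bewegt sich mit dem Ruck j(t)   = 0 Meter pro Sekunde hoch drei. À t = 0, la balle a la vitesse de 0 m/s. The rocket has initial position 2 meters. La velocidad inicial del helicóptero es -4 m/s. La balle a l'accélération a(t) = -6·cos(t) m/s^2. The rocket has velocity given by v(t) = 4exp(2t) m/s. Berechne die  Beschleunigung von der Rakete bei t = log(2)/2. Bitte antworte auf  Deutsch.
Um dies zu lösen, müssen wir 1 Ableitung unserer Gleichung für die Geschwindigkeit v(t) = 4·exp(2·t) nehmen. Durch Ableiten von der Geschwindigkeit erhalten wir die Beschleunigung: a(t) = 8·exp(2·t). Mit a(t) = 8·exp(2·t) und Einsetzen von t = log(2)/2, finden wir a = 16.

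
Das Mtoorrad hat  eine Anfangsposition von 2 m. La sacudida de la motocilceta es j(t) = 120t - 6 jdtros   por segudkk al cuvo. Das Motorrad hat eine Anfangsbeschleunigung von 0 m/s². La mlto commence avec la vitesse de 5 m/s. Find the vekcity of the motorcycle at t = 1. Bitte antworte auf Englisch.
To find the answer, we compute 2 integrals of j(t) = 120·t - 6. The antiderivative of jerk is acceleration. Using a(0) = 0, we get a(t) = 6·t·(10·t - 1). The integral of acceleration is velocity. Using v(0) = 5, we get v(t) = 20·t^3 - 3·t^2 + 5. From the given velocity equation v(t) = 20·t^3 - 3·t^2 + 5, we substitute t = 1 to get v = 22.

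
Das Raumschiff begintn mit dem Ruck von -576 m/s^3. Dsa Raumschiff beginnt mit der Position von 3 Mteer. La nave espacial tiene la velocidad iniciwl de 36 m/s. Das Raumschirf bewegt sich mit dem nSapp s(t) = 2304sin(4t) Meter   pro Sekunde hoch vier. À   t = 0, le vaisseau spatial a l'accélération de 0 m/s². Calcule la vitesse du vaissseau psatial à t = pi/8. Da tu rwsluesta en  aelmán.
Um dies zu lösen, müssen wir 3 Integrale unserer Gleichung für den Snap s(t) = 2304·sin(4·t) finden. Durch Integration von dem Snap und Verwendung der Anfangsbedingung j(0) = -576, erhalten wir j(t) = -576·cos(4·t). Durch Integration von dem Ruck und Verwendung der Anfangsbedingung a(0) = 0, erhalten wir a(t) = -144·sin(4·t). Die Stammfunktion von der Beschleunigung, mit v(0) = 36, ergibt die Geschwindigkeit: v(t) = 36·cos(4·t). Aus der Gleichung für die Geschwindigkeit v(t) = 36·cos(4·t), setzen wir t = pi/8 ein und erhalten v = 0.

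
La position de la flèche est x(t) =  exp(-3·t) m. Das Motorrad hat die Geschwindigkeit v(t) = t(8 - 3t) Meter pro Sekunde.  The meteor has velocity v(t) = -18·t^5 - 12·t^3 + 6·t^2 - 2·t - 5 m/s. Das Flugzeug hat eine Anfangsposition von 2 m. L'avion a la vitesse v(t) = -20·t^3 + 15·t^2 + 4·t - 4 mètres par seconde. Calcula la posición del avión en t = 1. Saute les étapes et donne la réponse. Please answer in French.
x(1) = 0.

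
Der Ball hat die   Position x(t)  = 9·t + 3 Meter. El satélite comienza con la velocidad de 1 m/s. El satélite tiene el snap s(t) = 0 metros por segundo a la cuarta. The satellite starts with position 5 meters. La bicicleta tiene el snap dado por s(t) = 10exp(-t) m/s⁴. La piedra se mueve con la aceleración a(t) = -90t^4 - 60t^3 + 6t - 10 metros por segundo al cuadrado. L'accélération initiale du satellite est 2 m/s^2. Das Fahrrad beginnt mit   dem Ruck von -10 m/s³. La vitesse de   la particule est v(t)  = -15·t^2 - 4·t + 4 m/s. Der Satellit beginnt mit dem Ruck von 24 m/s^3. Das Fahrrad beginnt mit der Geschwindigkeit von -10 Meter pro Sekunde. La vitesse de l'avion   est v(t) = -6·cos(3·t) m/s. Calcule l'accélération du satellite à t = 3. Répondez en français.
En partant du snap s(t) = 0, nous prenons 2 intégrales. En intégrant le snap et en utilisant la condition initiale j(0) = 24, nous obtenons j(t) = 24. En prenant ∫j(t)dt et en appliquant a(0) = 2, nous trouvons a(t) = 24·t + 2. Nous avons l'accélération a(t) = 24·t + 2. En substituant t = 3: a(3) = 74.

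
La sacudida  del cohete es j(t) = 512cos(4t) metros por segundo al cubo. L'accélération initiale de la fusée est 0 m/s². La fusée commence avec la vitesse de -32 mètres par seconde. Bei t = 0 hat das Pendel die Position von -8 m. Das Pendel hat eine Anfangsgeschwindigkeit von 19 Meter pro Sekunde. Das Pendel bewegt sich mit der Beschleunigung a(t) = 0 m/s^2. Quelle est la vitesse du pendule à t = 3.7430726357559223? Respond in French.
Nous devons intégrer notre équation de l'accélération a(t) = 0 1 fois. L'intégrale de l'accélération, avec v(0) = 19, donne la vitesse: v(t) = 19. Nous avons la vitesse v(t) = 19. En substituant t = 3.7430726357559223: v(3.7430726357559223) = 19.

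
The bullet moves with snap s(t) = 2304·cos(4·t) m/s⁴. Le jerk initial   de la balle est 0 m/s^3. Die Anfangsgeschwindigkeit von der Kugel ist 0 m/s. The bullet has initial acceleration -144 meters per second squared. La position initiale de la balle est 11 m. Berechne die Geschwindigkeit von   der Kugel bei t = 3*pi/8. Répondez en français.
Nous devons intégrer notre équation du snap s(t) = 2304·cos(4·t) 3 fois. En prenant ∫s(t)dt et en appliquant j(0) = 0, nous trouvons j(t) = 576·sin(4·t). L'intégrale du jerk, avec a(0) = -144, donne l'accélération: a(t) = -144·cos(4·t). L'intégrale de l'accélération est la vitesse. En utilisant v(0) = 0, nous obtenons v(t) = -36·sin(4·t). De l'équation de la vitesse v(t) = -36·sin(4·t), nous substituons t = 3*pi/8 pour obtenir v = 36.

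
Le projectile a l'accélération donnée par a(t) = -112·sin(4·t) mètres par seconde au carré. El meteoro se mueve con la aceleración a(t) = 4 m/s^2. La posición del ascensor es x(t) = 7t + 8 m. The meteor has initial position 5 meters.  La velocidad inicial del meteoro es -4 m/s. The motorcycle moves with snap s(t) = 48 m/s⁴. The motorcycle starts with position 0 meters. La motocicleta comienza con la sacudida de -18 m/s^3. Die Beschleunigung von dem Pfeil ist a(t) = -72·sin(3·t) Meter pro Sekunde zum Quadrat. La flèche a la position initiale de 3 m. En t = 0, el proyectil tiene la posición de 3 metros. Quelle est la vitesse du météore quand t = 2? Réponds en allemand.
Wir müssen unsere Gleichung für die Beschleunigung a(t) = 4 1-mal integrieren. Das Integral von der Beschleunigung, mit v(0) = -4, ergibt die Geschwindigkeit: v(t) = 4·t - 4. Wir haben die Geschwindigkeit v(t) = 4·t - 4. Durch Einsetzen von t = 2: v(2) = 4.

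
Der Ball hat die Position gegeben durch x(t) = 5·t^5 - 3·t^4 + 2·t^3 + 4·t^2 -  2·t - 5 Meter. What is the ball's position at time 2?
Using x(t) = 5·t^5 - 3·t^4 + 2·t^3 + 4·t^2 - 2·t - 5 and substituting t = 2, we find x = 135.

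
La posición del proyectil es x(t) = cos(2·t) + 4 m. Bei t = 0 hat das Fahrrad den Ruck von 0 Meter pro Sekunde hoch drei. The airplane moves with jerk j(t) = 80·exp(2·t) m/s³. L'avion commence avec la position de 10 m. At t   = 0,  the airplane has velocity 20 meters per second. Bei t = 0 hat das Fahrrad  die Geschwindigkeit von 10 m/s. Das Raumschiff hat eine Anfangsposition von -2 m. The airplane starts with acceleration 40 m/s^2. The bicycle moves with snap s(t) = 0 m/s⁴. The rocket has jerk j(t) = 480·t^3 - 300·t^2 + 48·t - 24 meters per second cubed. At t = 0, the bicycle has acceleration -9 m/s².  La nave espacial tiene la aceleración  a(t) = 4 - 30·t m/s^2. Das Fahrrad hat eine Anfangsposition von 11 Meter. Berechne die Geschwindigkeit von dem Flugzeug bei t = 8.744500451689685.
Wir müssen die Stammfunktion unserer Gleichung für den Ruck j(t) = 80·exp(2·t) 2-mal finden. Die Stammfunktion von dem Ruck, mit a(0) = 40, ergibt die Beschleunigung: a(t) = 40·exp(2·t). Durch Integration von der Beschleunigung und Verwendung der Anfangsbedingung v(0) = 20, erhalten wir v(t) = 20·exp(2·t). Mit v(t) = 20·exp(2·t) und Einsetzen von t = 8.744500451689685, finden wir v = 787782958.835266.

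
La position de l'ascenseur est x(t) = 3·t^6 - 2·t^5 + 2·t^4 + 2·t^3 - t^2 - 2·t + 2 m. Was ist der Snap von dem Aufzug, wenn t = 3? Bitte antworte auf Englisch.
We must differentiate our position equation x(t) = 3·t^6 - 2·t^5 + 2·t^4 + 2·t^3 - t^2 - 2·t + 2 4 times. The derivative of position gives velocity: v(t) = 18·t^5 - 10·t^4 + 8·t^3 + 6·t^2 - 2·t - 2. Taking d/dt of v(t), we find a(t) = 90·t^4 - 40·t^3 + 24·t^2 + 12·t - 2. The derivative of acceleration gives jerk: j(t) = 360·t^3 - 120·t^2 + 48·t + 12. Differentiating jerk, we get snap: s(t) = 1080·t^2 - 240·t + 48. From the given snap equation s(t) = 1080·t^2 - 240·t + 48, we substitute t = 3 to get s = 9048.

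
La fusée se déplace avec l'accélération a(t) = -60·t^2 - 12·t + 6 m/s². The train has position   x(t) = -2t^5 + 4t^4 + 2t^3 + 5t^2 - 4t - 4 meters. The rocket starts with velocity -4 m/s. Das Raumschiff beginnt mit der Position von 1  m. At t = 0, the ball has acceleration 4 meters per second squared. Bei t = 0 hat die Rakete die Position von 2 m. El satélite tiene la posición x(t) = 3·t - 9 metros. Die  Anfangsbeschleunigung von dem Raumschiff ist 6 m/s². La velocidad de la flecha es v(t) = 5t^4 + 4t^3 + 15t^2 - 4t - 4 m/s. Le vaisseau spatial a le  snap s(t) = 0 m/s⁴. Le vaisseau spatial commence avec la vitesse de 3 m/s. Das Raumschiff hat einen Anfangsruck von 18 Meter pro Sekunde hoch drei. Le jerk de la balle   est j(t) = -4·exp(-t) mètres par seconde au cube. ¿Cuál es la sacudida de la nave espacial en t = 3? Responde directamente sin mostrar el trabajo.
En t = 3, j = 18.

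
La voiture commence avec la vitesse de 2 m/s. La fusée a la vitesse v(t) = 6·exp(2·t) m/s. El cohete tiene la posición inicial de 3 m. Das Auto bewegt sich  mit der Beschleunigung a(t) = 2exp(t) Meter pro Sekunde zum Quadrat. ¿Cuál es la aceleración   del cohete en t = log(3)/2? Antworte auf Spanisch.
Para resolver esto, necesitamos tomar 1 derivada de nuestra ecuación de la velocidad v(t) = 6·exp(2·t). Tomando d/dt de v(t), encontramos a(t) = 12·exp(2·t). De la ecuación de la aceleración a(t) = 12·exp(2·t), sustituimos t = log(3)/2 para obtener a = 36.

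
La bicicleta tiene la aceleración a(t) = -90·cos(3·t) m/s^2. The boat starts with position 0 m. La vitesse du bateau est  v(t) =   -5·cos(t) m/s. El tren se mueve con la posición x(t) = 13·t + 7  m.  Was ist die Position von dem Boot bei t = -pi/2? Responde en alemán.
Wir müssen unsere Gleichung für die Geschwindigkeit v(t) = -5·cos(t) 1-mal integrieren. Durch Integration von der Geschwindigkeit und Verwendung der Anfangsbedingung x(0) = 0, erhalten wir x(t) = -5·sin(t). Wir haben die Position x(t) = -5·sin(t). Durch Einsetzen von t = -pi/2: x(-pi/2) = 5.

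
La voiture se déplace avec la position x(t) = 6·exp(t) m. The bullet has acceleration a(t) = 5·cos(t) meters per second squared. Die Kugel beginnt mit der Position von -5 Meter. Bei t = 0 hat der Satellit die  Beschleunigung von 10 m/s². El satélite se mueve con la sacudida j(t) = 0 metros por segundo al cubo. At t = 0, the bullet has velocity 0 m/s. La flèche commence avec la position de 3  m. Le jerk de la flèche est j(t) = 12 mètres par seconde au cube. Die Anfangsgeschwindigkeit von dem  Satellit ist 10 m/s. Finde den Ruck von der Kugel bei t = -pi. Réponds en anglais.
We must differentiate our acceleration equation a(t) = 5·cos(t) 1 time. Differentiating acceleration, we get jerk: j(t) = -5·sin(t). From the given jerk equation j(t) = -5·sin(t), we substitute t = -pi to get j = 0.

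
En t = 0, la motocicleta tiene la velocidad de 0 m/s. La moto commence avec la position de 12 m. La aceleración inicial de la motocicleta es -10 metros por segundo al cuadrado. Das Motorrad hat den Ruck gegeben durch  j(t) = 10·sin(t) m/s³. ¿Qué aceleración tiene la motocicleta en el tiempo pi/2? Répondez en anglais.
To solve this, we need to take 1 antiderivative of our jerk equation j(t) = 10·sin(t). The antiderivative of jerk is acceleration. Using a(0) = -10, we get a(t) = -10·cos(t). Using a(t) = -10·cos(t) and substituting t = pi/2, we find a = 0.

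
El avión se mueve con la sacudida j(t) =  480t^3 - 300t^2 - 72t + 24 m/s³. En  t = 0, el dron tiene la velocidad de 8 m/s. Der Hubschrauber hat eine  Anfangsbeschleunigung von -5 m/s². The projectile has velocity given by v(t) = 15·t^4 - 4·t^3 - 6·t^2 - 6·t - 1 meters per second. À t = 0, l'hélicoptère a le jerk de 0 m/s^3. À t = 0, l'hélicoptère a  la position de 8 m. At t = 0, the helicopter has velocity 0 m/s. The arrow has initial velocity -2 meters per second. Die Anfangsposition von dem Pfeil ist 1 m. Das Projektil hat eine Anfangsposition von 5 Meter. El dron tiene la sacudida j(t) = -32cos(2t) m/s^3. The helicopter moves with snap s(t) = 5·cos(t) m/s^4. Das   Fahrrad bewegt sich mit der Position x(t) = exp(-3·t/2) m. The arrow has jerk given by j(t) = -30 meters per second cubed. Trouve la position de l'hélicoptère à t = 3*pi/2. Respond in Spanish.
Para resolver esto, necesitamos tomar 4 antiderivadas de nuestra ecuación del snap s(t) = 5·cos(t). Integrando el snap y usando la condición inicial j(0) = 0, obtenemos j(t) = 5·sin(t). La antiderivada de la sacudida, con a(0) = -5, da la aceleración: a(t) = -5·cos(t). La integral de la aceleración, con v(0) = 0, da la velocidad: v(t) = -5·sin(t). La integral de la velocidad es la posición. Usando x(0) = 8, obtenemos x(t) = 5·cos(t) + 3. Usando x(t) = 5·cos(t) + 3 y sustituyendo t = 3*pi/2, encontramos x = 3.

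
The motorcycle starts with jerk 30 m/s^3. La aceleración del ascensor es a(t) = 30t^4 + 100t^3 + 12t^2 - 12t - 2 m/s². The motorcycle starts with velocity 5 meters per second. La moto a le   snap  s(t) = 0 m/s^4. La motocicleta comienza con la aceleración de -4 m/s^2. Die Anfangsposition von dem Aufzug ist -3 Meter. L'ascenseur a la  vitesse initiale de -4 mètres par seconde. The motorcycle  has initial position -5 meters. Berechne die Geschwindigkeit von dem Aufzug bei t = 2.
Wir müssen die Stammfunktion unserer Gleichung für die Beschleunigung a(t) = 30·t^4 + 100·t^3 + 12·t^2 - 12·t - 2 1-mal finden. Die Stammfunktion von der Beschleunigung ist die Geschwindigkeit. Mit v(0) = -4 erhalten wir v(t) = 6·t^5 + 25·t^4 + 4·t^3 - 6·t^2 - 2·t - 4. Aus der Gleichung für die Geschwindigkeit v(t) = 6·t^5 + 25·t^4 + 4·t^3 - 6·t^2 - 2·t - 4, setzen wir t = 2 ein und erhalten v = 592.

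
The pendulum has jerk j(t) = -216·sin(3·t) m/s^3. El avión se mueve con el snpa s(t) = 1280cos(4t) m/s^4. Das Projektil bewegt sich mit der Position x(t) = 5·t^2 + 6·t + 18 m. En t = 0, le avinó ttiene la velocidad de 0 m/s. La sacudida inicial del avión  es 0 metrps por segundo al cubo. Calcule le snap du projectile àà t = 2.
Pour résoudre ceci, nous devons prendre 4 dérivées de notre équation de la position x(t) = 5·t^2 + 6·t + 18. La dérivée de la position donne la vitesse: v(t) = 10·t + 6. En prenant d/dt de v(t), nous trouvons a(t) = 10. En dérivant l'accélération, nous obtenons le jerk: j(t) = 0. La dérivée du jerk donne le snap: s(t) = 0. En utilisant s(t) = 0 et en substituant t = 2, nous trouvons s = 0.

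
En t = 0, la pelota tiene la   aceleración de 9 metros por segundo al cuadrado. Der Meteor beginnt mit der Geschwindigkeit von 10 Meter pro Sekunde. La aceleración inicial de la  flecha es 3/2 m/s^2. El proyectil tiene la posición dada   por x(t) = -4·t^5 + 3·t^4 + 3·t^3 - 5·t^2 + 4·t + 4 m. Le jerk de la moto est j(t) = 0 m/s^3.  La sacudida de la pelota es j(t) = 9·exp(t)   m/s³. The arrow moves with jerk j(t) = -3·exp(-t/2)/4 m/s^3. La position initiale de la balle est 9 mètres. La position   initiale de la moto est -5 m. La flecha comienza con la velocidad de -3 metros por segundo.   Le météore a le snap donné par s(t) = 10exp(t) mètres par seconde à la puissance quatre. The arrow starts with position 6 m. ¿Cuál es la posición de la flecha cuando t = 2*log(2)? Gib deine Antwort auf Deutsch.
Ausgehend von dem Ruck j(t) = -3·exp(-t/2)/4, nehmen wir 3 Stammfunktionen. Durch Integration von dem Ruck und Verwendung der Anfangsbedingung a(0) = 3/2, erhalten wir a(t) = 3·exp(-t/2)/2. Mit ∫a(t)dt und Anwendung von v(0) = -3, finden wir v(t) = -3·exp(-t/2). Durch Integration von der Geschwindigkeit und Verwendung der Anfangsbedingung x(0) = 6, erhalten wir x(t) = 6·exp(-t/2). Wir haben die Position x(t) = 6·exp(-t/2). Durch Einsetzen von t = 2*log(2): x(2*log(2)) = 3.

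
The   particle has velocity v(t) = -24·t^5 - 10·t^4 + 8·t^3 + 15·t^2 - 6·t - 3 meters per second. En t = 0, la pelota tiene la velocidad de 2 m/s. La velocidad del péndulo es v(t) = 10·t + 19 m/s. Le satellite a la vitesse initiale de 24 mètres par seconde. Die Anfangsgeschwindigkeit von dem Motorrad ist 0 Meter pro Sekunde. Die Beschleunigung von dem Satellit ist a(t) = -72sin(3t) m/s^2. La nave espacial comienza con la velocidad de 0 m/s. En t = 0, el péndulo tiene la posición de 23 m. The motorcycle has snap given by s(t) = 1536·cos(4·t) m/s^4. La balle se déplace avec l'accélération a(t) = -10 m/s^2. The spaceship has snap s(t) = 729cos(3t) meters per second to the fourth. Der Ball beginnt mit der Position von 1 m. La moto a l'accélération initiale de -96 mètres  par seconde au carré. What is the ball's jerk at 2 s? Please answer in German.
Ausgehend von der Beschleunigung a(t) = -10, nehmen wir 1 Ableitung. Die Ableitung von der Beschleunigung ergibt den Ruck: j(t) = 0. Mit j(t) = 0 und Einsetzen von t = 2, finden wir j = 0.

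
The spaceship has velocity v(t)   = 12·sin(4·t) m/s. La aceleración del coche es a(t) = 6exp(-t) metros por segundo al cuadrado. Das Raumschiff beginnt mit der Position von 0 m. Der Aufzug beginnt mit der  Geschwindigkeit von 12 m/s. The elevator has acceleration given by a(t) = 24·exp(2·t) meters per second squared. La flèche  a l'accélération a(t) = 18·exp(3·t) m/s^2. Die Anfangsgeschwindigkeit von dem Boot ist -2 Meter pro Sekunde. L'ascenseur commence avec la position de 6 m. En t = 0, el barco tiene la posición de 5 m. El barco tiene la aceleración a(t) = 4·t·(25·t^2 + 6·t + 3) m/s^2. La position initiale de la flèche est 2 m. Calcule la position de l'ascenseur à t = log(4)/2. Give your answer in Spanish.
Para resolver esto, necesitamos tomar 2 integrales de nuestra ecuación de la aceleración a(t) = 24·exp(2·t). La integral de la aceleración, con v(0) = 12, da la velocidad: v(t) = 12·exp(2·t). Tomando ∫v(t)dt y aplicando x(0) = 6, encontramos x(t) = 6·exp(2·t). Tenemos la posición x(t) = 6·exp(2·t). Sustituyendo t = log(4)/2: x(log(4)/2) = 24.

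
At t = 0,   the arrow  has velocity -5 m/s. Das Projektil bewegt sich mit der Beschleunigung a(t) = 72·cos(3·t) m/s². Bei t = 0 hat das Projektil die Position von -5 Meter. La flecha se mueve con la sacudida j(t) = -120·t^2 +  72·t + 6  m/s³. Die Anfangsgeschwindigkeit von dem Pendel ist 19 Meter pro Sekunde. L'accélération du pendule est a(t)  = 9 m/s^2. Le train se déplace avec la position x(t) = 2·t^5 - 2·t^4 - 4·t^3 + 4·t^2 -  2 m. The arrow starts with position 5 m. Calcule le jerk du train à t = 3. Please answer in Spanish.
Partiendo de la posición x(t) = 2·t^5 - 2·t^4 - 4·t^3 + 4·t^2 - 2, tomamos 3 derivadas. Derivando la posición, obtenemos la velocidad: v(t) = 10·t^4 - 8·t^3 - 12·t^2 + 8·t. Derivando la velocidad, obtenemos la aceleración: a(t) = 40·t^3 - 24·t^2 - 24·t + 8. La derivada de la aceleración da la sacudida: j(t) = 120·t^2 - 48·t - 24. Tenemos la sacudida j(t) = 120·t^2 - 48·t - 24. Sustituyendo t = 3: j(3) = 912.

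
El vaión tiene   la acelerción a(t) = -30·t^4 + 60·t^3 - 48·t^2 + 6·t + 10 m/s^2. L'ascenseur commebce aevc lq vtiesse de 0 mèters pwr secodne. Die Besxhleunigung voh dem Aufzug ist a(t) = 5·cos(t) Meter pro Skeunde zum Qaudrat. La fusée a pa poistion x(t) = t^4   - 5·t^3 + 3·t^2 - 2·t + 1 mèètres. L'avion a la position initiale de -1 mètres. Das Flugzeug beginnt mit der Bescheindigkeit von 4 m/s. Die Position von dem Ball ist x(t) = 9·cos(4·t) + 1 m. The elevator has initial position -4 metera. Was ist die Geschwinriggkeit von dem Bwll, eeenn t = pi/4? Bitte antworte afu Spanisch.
Partiendo de la posición x(t) = 9·cos(4·t) + 1, tomamos 1 derivada. La derivada de la posición da la velocidad: v(t) = -36·sin(4·t). De la ecuación de la velocidad v(t) = -36·sin(4·t), sustituimos t = pi/4 para obtener v = 0.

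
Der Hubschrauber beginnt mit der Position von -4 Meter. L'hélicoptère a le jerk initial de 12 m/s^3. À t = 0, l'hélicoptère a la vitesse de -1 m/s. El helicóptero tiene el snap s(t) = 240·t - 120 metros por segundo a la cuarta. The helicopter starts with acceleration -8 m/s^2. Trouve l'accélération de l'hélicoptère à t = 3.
Nous devons intégrer notre équation du snap s(t) = 240·t - 120 2 fois. L'intégrale du snap est le jerk. En utilisant j(0) = 12, nous obtenons j(t) = 120·t^2 - 120·t + 12. L'intégrale du jerk est l'accélération. En utilisant a(0) = -8, nous obtenons a(t) = 40·t^3 - 60·t^2 + 12·t - 8. En utilisant a(t) = 40·t^3 - 60·t^2 + 12·t - 8 et en substituant t = 3, nous trouvons a = 568.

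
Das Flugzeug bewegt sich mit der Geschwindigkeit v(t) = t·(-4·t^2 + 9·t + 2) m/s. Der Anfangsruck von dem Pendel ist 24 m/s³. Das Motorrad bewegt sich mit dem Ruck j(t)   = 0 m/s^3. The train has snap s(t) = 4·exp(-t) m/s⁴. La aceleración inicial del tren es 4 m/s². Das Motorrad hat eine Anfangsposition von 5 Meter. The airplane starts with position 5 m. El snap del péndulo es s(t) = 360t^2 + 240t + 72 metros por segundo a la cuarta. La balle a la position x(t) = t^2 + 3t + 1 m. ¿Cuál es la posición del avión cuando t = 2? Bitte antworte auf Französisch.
En partant de la vitesse v(t) = t·(-4·t^2 + 9·t + 2), nous prenons 1 intégrale. L'intégrale de la vitesse, avec x(0) = 5, donne la position: x(t) = -t^4 + 3·t^3 + t^2 + 5. Nous avons la position x(t) = -t^4 + 3·t^3 + t^2 + 5. En substituant t = 2: x(2) = 17.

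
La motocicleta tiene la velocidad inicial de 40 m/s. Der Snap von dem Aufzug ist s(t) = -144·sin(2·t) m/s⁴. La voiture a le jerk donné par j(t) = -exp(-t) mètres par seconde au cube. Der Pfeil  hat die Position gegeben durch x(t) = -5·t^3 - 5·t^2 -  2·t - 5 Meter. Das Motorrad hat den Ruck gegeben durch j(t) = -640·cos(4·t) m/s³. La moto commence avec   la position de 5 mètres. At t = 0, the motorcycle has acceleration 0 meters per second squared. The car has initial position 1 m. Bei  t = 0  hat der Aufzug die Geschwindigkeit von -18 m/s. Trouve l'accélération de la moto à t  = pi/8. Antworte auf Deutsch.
Wir müssen unsere Gleichung für den Ruck j(t) = -640·cos(4·t) 1-mal integrieren. Die Stammfunktion von dem Ruck, mit a(0) = 0, ergibt die Beschleunigung: a(t) = -160·sin(4·t). Aus der Gleichung für die Beschleunigung a(t) = -160·sin(4·t), setzen wir t = pi/8 ein und erhalten a = -160.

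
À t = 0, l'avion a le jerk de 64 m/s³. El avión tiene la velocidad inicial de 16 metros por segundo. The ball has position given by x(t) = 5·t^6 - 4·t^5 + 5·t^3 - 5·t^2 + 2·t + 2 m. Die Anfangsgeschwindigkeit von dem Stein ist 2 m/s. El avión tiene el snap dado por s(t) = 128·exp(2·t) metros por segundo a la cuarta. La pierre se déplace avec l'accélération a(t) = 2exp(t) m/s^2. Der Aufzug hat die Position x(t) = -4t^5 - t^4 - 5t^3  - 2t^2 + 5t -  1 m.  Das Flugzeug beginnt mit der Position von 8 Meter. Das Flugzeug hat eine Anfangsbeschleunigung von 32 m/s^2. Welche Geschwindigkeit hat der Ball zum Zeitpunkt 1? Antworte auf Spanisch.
Partiendo de la posición x(t) = 5·t^6 - 4·t^5 + 5·t^3 - 5·t^2 + 2·t + 2, tomamos 1 derivada. Derivando la posición, obtenemos la velocidad: v(t) = 30·t^5 - 20·t^4 + 15·t^2 - 10·t + 2. De la ecuación de la velocidad v(t) = 30·t^5 - 20·t^4 + 15·t^2 - 10·t + 2, sustituimos t = 1 para obtener v = 17.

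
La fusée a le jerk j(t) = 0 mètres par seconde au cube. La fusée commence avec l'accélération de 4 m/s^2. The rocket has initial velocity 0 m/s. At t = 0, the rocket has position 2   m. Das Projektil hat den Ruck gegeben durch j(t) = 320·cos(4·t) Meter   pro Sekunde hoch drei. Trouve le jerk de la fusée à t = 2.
Nous avons le jerk j(t) = 0. En substituant t = 2: j(2) = 0.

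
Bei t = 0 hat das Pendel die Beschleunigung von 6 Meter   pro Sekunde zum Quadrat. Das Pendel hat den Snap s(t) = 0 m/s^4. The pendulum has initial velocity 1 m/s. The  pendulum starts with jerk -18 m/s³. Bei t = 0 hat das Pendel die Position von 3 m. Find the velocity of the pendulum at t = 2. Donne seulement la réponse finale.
The answer is -23.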